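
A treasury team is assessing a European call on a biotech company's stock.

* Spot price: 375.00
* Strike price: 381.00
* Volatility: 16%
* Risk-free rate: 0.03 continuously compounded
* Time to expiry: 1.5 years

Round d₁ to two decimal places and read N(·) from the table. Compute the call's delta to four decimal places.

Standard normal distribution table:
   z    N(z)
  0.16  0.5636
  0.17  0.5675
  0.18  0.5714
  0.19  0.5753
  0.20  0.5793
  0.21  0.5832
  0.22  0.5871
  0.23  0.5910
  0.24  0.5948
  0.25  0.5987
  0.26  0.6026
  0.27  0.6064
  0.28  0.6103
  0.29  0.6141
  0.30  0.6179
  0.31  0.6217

T = 1.5;  σ√T = 0.1960
d₁ = [ln(375/381) + (0.03 + 0.16²/2)·1.5] / 0.1960 = [-0.0159 + 0.0642] / 0.1960 = 0.2466 ⇒ 0.25
N(d₁) = N(0.25) = 0.5987
Δ_call = N(d₁) = 0.5987

0.5987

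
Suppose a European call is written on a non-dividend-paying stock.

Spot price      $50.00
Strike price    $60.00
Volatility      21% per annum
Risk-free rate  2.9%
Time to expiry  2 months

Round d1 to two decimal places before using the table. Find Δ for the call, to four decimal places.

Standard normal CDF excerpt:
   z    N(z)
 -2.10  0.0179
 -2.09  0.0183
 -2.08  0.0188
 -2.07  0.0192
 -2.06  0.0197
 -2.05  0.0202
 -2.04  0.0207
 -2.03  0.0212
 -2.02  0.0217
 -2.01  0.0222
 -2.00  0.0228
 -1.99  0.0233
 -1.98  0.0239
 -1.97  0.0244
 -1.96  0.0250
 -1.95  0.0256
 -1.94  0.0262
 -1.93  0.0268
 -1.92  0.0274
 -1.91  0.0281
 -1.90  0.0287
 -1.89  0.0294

σ√T = 0.21·√0.1667 = 0.0857
ln(S/K) + (r + σ²/2)T = ln(50/60) + (0.029 + 0.21²/2)·0.1667 = -0.1823 + 0.0085 = -0.1738
d₁ = -0.1738 / 0.0857 = -2.0274 ≈ -2.03
N(d₁) = N(-2.03) = 0.0212
Δ_call = N(d₁) = 0.0212

0.0212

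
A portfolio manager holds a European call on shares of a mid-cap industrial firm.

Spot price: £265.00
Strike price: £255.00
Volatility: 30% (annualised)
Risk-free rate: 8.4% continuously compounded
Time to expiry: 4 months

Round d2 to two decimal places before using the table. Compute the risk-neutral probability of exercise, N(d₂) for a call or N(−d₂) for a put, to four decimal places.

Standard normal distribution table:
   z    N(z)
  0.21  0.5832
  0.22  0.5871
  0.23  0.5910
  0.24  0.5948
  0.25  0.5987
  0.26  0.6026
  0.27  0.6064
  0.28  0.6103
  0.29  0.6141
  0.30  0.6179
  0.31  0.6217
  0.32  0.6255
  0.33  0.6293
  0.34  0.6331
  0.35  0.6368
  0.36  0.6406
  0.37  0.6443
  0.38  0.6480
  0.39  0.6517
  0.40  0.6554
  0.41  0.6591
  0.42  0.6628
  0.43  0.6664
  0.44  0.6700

0.6179

σ√T = 0.3·√0.3333 = 0.1732
d₁ = [ln(265/255) + (0.084 + 0.3²/2)·0.3333] / 0.1732 = [0.0385 + 0.0430] / 0.1732 = 0.4703 ⇒ 0.47
d₂ = d₁ − σ√T = 0.4703 − 0.1732 = 0.2971 ⇒ 0.30
Pr(exercise) under Q = N(d₂) = 0.6179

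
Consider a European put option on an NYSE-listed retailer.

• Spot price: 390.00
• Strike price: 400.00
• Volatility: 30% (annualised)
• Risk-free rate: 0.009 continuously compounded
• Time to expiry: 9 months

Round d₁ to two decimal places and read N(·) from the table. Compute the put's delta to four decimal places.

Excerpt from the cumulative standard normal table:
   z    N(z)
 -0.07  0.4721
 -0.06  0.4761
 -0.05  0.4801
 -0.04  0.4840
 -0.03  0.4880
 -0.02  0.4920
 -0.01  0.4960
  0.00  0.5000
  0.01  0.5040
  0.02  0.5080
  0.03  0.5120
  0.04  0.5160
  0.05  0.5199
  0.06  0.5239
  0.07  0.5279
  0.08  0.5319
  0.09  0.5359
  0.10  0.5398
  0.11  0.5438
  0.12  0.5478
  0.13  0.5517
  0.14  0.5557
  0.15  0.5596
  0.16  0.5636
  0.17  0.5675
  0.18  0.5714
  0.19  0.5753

σ√T = 0.3·√0.75 = 0.2598
d₁ = [ln(390/400) + (0.009 + 0.3²/2)·0.75] / 0.2598 = [-0.0253 + 0.0405] / 0.2598 = 0.0584 which rounds to 0.06
N(d₁) = N(0.06) = 0.5239
Δ_put = N(d₁) − 1 = 0.5239 − 1 = -0.4761

-0.4761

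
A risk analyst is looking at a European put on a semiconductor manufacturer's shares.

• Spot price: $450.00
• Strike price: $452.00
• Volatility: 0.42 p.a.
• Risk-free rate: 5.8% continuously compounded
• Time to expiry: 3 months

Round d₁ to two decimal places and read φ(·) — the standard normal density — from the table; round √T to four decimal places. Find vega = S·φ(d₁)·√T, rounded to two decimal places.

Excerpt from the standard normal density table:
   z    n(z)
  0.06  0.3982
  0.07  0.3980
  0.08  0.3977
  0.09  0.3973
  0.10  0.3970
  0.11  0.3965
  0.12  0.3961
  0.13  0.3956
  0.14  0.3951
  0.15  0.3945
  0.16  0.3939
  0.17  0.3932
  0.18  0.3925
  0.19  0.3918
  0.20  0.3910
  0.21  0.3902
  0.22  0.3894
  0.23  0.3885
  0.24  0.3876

T = 0.25;  σ√T = 0.2100
d₁ = [ln(450/452) + (0.058 + ½·0.42²)·0.25] / (σ√T) = (-0.0044 + 0.0365) / 0.2100 = 0.1529 which rounds to 0.15
√T = √0.25 = 0.5000
φ(d₁) = φ(0.15) = 0.3945
vega = S·φ(d₁)·√T = 450·0.3945·0.5000 = 88.7625

88.76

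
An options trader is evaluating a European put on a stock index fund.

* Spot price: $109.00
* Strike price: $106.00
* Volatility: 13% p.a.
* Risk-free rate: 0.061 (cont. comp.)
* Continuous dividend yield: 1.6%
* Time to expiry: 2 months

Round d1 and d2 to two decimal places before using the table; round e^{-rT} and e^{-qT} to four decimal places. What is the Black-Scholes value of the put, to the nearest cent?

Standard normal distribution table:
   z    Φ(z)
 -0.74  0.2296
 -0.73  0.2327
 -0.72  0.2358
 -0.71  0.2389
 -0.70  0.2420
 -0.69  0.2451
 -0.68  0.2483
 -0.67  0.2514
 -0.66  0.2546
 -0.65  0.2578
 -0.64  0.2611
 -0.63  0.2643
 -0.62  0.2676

σ√T = 0.13·√0.1667 = 0.0531
d₁ = [ln(109/106) + (0.061 − 0.016 + 0.13²/2)·0.1667] / 0.0531 = [0.0279 + 0.0089] / 0.0531 = 0.6937 ≈ 0.69
d₂ = d₁ − σ√T = 0.6937 − 0.0531 = 0.6406 ≈ 0.64
exp(−qT) = exp(−0.016·0.1667) = 0.9973;  exp(−rT) = exp(−0.061·0.1667) = 0.9899
P = 106·0.9899·N(-0.64) − 109·0.9973·N(-0.69) = 106·0.9899·0.2611 − 109·0.9973·0.2451 = 27.3971 − 26.6438 = 0.7533

$0.75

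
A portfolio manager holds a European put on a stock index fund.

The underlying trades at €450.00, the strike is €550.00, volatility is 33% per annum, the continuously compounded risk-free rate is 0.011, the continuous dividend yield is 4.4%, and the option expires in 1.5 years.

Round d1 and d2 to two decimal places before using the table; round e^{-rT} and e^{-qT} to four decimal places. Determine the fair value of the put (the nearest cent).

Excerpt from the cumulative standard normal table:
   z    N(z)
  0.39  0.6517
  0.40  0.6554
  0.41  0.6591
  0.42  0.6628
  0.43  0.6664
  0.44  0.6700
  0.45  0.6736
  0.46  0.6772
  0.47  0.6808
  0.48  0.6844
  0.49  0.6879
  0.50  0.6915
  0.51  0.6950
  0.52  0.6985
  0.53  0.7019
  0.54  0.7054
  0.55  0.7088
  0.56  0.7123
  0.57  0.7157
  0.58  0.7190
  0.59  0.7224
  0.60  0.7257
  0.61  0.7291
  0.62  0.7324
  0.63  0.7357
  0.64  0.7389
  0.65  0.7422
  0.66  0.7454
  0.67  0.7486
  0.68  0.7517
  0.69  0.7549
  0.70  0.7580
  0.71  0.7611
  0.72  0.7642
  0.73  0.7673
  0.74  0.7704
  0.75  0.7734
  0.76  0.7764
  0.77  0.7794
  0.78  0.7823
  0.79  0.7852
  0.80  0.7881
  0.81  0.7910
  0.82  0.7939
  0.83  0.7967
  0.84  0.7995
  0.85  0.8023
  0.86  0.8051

€150.28

σ√T = 0.33·√1.5 = 0.4042
ln(S/K) + (r − q + σ²/2)T = ln(450/550) + (0.011 − 0.044 + 0.33²/2)·1.5 = -0.2007 + 0.0322 = -0.1685
d₁ = -0.1685 / 0.4042 = -0.4169 ≈ -0.42
d₂ = d₁ − σ√T = -0.4169 − 0.4042 = -0.8211 ≈ -0.82
e^(−qT) = e^(−0.044·1.5) = 0.9361;  e^(−rT) = e^(−0.011·1.5) = 0.9836
P = 550·0.9836·N(0.82) − 450·0.9361·N(0.42) = 550·0.9836·0.7939 − 450·0.9361·0.6628 = 429.4840 − 279.2012 = 150.2828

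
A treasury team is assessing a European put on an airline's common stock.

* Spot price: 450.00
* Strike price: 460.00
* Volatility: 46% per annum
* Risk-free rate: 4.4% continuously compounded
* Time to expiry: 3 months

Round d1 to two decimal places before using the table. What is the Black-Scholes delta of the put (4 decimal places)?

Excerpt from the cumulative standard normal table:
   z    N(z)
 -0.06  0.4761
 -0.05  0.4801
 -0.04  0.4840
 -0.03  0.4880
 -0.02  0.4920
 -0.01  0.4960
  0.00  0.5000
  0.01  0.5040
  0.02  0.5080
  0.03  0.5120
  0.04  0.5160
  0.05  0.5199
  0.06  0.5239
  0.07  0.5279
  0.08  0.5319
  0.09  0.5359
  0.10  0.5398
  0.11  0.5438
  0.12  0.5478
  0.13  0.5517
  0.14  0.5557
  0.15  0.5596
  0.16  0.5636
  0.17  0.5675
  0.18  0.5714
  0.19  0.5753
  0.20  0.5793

σ√T = 0.46 × 0.5000 = 0.2300
d₁ = [ln(450/460) + (0.044 + 0.46²/2)·0.25] / 0.2300 = [-0.0220 + 0.0374] / 0.2300 = 0.0673 ≈ 0.07
N(d₁) = N(0.07) = 0.5279
Δ_put = N(d₁) − 1 = 0.5279 − 1 = -0.4721

-0.4721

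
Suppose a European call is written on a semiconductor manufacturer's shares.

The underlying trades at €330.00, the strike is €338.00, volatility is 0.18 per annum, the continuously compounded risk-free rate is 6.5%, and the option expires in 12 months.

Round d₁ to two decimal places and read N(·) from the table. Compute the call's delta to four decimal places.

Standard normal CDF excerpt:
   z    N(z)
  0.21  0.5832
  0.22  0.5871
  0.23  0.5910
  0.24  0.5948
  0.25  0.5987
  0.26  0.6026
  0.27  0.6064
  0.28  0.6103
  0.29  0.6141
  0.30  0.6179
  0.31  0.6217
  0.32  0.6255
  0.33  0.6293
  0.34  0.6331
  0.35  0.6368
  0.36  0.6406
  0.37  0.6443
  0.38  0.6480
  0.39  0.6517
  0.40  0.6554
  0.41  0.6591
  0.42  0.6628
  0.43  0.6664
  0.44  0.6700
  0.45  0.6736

0.6255

σ√T = 0.18·√1 = 0.1800
d₁ = [ln(330/338) + (0.065 + ½·0.18²)·1] / (σ√T) = (-0.0240 + 0.0812) / 0.1800 = 0.3180 ≈ 0.32
N(d₁) = N(0.32) = 0.6255
Δ_call = N(d₁) = 0.6255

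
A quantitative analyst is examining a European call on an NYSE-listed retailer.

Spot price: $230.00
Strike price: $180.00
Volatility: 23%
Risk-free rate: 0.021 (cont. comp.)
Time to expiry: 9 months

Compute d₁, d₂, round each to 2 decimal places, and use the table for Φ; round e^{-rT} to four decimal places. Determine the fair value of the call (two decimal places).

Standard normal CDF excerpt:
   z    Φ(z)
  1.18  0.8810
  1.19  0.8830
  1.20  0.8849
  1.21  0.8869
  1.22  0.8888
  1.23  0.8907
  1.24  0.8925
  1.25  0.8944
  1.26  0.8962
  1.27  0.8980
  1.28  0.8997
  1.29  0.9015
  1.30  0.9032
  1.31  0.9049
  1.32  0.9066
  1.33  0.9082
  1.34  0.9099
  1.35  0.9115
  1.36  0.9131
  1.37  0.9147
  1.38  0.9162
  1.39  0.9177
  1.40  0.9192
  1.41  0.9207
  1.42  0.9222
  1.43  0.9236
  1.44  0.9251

$54.61

T = 0.75;  σ√T = 0.1992
d₁ = [ln(230/180) + (0.021 + 0.23²/2)·0.75] / 0.1992 = [0.2451 + 0.0356] / 0.1992 = 1.4093 which rounds to 1.41
d₂ = d₁ − σ√T = 1.4093 − 0.1992 = 1.2101 which rounds to 1.21
exp(−rT) = exp(−0.021·0.75) = 0.9844
C = 230·N(1.41) − 180·0.9844·N(1.21) = 230·0.9207 − 180·0.9844·0.8869 = 211.7610 − 157.1516 = 54.6094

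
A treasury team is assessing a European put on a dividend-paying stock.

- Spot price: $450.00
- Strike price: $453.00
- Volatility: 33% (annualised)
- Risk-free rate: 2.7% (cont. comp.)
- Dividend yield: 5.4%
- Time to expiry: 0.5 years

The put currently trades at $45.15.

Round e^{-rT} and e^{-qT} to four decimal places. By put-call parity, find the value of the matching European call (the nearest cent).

exp(−qT) = exp(−0.054·0.5) = 0.9734;  exp(−rT) = exp(−0.027·0.5) = 0.9866
Put-call parity: C − P = S·e^(−qT) − K·e^(−rT) = 450·0.9734 − 453·0.9866 = 438.0300 − 446.9298 = -8.8998
C = P + (C − P) = 45.15 + (-8.8998) = 36.2502

$36.25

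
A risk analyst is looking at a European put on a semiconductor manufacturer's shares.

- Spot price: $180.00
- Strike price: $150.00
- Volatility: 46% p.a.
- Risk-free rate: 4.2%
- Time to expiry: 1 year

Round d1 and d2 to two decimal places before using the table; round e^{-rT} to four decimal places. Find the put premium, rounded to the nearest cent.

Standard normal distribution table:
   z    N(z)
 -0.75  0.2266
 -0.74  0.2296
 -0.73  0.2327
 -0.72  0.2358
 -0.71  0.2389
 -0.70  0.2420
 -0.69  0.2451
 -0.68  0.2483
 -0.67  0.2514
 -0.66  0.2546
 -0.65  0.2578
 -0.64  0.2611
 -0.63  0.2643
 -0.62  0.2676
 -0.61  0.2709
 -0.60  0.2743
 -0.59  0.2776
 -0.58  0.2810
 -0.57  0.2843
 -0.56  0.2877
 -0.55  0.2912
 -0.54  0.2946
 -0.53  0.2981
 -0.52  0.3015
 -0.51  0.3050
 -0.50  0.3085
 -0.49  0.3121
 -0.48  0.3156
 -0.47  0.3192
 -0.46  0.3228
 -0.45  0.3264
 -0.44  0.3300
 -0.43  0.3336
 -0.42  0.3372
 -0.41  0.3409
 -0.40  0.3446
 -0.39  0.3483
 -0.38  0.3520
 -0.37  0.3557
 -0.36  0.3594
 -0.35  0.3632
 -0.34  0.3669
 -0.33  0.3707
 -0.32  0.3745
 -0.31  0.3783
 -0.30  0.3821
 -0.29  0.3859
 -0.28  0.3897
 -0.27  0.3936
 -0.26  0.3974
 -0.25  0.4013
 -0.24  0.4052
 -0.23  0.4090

T = 1;  σ√T = 0.4600
ln(S/K) + (r + σ²/2)T = ln(180/150) + (0.042 + 0.46²/2)·1 = 0.1823 + 0.1478 = 0.3301
d₁ = 0.3301 / 0.4600 = 0.7177 which rounds to 0.72
d₂ = d₁ − σ√T = 0.7177 − 0.4600 = 0.2577 which rounds to 0.26
exp(−rT) = exp(−0.042·1) = 0.9589
P = 150·0.9589·N(-0.26) − 180·N(-0.72) = 150·0.9589·0.3974 − 180·0.2358 = 57.1600 − 42.4440 = 14.7160

$14.72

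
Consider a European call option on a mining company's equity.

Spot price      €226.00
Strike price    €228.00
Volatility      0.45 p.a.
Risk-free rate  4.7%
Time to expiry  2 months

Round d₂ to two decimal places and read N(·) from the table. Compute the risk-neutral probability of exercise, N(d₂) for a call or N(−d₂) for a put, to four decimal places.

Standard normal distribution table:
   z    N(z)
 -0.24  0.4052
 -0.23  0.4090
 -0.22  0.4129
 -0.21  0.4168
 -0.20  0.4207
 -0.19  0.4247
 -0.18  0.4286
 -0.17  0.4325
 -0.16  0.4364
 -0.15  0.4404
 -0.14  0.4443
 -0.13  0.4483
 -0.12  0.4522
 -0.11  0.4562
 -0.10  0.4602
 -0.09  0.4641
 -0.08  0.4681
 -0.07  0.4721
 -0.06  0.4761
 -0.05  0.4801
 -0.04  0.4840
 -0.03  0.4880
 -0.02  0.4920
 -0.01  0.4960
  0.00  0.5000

0.4602

σ√T = 0.45 × 0.4082 = 0.1837
d₁ = [ln(226/228) + (0.047 + 0.45²/2)·0.1667] / 0.1837 = [-0.0088 + 0.0247] / 0.1837 = 0.0865 ⇒ 0.09
d₂ = d₁ − σ√T = 0.0865 − 0.1837 = -0.0972 ⇒ -0.10
Risk-neutral Pr[S_T > K] = N(d₂) = N(-0.10) = 0.4602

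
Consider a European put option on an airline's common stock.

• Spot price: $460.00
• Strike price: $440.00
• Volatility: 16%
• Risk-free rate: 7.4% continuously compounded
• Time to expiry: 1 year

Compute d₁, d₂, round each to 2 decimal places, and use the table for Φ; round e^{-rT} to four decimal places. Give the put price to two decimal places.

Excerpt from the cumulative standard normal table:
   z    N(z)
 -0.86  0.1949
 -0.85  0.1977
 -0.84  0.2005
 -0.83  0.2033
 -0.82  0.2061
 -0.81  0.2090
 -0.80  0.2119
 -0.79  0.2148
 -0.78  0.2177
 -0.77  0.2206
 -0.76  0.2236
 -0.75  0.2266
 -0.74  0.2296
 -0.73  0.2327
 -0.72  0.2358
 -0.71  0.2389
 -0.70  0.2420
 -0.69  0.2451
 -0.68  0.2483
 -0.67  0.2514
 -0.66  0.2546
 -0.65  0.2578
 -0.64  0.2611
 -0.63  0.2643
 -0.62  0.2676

σ√T = 0.16·√1 = 0.1600
d₁ = [ln(460/440) + (0.074 + 0.16²/2)·1] / 0.1600 = [0.0445 + 0.0868] / 0.1600 = 0.8203 → 0.82
d₂ = d₁ − σ√T = 0.8203 − 0.1600 = 0.6603 → 0.66
exp(−rT) = exp(−0.074·1) = 0.9287
N(−d₂) = N(-0.66) = 0.2546;  N(−d₁) = N(-0.82) = 0.2061
P = 440·0.9287·0.2546 − 460·0.2061 = 104.0367 − 94.8060 = 9.2307

$9.23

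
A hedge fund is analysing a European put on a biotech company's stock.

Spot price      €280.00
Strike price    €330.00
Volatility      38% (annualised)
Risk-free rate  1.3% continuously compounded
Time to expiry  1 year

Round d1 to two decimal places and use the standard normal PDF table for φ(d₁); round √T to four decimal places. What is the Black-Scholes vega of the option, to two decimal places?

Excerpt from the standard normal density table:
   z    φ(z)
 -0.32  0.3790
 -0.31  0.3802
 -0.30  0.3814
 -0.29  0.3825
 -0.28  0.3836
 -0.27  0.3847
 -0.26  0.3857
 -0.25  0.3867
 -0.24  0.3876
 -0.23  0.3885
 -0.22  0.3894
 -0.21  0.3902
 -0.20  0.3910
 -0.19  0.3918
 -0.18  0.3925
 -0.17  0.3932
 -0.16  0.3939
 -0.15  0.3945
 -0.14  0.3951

σ√T = 0.38 × 1.0000 = 0.3800
d₁ = [ln(280/330) + (0.013 + ½·0.38²)·1] / (σ√T) = (-0.1643 + 0.0852) / 0.3800 = -0.2082 ⇒ -0.21
√T = √1 = 1.0000
φ(d₁) = φ(-0.21) = 0.3902
vega = S·φ(d₁)·√T = 280·0.3902·1.0000 = 109.2560
(The call has the same vega.)

109.26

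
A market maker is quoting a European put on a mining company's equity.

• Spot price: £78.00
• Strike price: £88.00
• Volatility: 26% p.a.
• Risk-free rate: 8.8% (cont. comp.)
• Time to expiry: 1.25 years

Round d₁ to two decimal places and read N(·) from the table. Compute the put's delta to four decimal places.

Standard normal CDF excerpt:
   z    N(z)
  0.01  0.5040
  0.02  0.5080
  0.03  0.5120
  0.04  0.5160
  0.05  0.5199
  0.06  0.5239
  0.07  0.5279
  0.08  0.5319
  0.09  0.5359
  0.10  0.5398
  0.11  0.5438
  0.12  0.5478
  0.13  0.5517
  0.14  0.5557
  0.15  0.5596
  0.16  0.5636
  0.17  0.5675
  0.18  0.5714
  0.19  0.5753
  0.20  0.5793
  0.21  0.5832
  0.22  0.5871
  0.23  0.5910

-0.4562

T = 1.25;  σ√T = 0.2907
ln(S/K) + (r + σ²/2)T = ln(78/88) + (0.088 + 0.26²/2)·1.25 = -0.1206 + 0.1522 = 0.0316
d₁ = 0.0316 / 0.2907 = 0.1088 ≈ 0.11
N(d₁) = N(0.11) = 0.5438
Δ_put = N(d₁) − 1 = 0.5438 − 1 = -0.4562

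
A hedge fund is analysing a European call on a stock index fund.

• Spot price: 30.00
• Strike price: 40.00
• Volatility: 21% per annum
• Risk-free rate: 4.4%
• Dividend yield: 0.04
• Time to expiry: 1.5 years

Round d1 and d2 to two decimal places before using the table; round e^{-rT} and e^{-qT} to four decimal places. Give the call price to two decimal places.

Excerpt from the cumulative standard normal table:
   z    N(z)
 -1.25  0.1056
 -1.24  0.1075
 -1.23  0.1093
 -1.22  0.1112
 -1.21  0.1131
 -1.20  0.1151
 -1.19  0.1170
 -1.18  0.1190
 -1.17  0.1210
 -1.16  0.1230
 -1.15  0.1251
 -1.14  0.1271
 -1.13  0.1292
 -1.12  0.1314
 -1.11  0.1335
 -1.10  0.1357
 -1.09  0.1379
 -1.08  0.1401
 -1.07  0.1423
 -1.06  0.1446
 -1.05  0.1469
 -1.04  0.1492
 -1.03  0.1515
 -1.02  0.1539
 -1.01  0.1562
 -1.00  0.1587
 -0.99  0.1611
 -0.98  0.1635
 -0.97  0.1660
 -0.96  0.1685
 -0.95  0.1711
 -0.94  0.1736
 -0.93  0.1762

0.53

T = 1.5;  σ√T = 0.2572
ln(S/K) + (r − q + σ²/2)T = ln(30/40) + (0.044 − 0.04 + 0.21²/2)·1.5 = -0.2877 + 0.0391 = -0.2486
d₁ = -0.2486 / 0.2572 = -0.9666 → -0.97
d₂ = d₁ − σ√T = -0.9666 − 0.2572 = -1.2238 → -1.22
exp(−qT) = exp(−0.04·1.5) = 0.9418;  exp(−rT) = exp(−0.044·1.5) = 0.9361
N(d₁) = N(-0.97) = 0.1660;  N(d₂) = N(-1.22) = 0.1112
C = 30·0.9418·0.1660 − 40·0.9361·0.1112 = 4.6902 − 4.1638 = 0.5264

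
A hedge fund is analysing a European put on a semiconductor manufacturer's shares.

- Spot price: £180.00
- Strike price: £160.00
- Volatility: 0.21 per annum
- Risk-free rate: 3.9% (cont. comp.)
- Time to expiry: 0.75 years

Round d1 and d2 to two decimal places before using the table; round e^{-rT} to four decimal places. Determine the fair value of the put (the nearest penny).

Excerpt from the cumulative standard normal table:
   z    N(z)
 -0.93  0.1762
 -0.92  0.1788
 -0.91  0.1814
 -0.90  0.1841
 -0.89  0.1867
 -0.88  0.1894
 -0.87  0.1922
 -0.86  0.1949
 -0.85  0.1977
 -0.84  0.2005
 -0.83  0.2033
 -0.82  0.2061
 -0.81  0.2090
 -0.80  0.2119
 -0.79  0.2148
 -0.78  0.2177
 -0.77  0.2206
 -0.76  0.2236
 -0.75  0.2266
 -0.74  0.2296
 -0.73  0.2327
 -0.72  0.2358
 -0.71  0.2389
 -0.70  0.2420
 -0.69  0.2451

T = 0.75;  σ√T = 0.1819
d₁ = [ln(180/160) + (0.039 + 0.21²/2)·0.75] / 0.1819 = [0.1178 + 0.0458] / 0.1819 = 0.8994 which rounds to 0.90
d₂ = d₁ − σ√T = 0.8994 − 0.1819 = 0.7175 which rounds to 0.72
e^(−rT) = e^(−0.039·0.75) = 0.9712
N(−d₂) = N(-0.72) = 0.2358;  N(−d₁) = N(-0.90) = 0.1841
P = 160·0.9712·0.2358 − 180·0.1841 = 36.6414 − 33.1380 = 3.5034

£3.50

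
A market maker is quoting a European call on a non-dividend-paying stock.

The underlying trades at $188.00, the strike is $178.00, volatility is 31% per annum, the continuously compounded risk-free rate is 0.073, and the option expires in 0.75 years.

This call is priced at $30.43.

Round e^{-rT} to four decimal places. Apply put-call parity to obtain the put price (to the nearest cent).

e^(−rT) = e^(−0.073·0.75) = 0.9467
Put-call parity: C − P = S − K·e^(−rT) = 188 − 178·0.9467 = 188 − 168.5126 = 19.4874
P = C − (C − P) = 30.43 − (19.4874) = 10.9426

$10.94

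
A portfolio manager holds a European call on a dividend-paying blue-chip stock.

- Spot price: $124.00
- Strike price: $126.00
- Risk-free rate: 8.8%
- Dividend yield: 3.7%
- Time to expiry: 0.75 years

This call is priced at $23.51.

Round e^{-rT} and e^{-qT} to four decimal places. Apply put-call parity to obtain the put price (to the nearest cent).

$20.86

e^(−qT) = e^(−0.037·0.75) = 0.9726;  e^(−rT) = e^(−0.088·0.75) = 0.9361
Put-call parity: C − P = S·e^(−qT) − K·e^(−rT) = 124·0.9726 − 126·0.9361 = 120.6024 − 117.9486 = 2.6538
P = C − (C − P) = 23.51 − (2.6538) = 20.8562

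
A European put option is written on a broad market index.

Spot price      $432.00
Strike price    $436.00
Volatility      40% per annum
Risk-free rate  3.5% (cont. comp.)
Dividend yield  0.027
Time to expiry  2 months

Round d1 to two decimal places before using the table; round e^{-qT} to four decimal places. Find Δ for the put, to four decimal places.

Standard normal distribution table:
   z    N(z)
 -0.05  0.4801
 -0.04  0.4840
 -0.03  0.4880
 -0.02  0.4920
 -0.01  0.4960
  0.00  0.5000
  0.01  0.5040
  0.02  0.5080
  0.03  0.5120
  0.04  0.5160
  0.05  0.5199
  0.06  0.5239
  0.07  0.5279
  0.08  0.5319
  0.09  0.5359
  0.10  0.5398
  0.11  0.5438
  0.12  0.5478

T = 0.1667;  σ√T = 0.1633
d₁ = [ln(432/436) + (0.035 − 0.027 + 0.4²/2)·0.1667] / 0.1633 = [-0.0092 + 0.0147] / 0.1633 = 0.0334 ≈ 0.03
N(d₁) = N(0.03) = 0.5120
Δ_put = exp(−qT)·(N(d₁) − 1) = 0.9955·(0.5120 − 1) = -0.4858

-0.4858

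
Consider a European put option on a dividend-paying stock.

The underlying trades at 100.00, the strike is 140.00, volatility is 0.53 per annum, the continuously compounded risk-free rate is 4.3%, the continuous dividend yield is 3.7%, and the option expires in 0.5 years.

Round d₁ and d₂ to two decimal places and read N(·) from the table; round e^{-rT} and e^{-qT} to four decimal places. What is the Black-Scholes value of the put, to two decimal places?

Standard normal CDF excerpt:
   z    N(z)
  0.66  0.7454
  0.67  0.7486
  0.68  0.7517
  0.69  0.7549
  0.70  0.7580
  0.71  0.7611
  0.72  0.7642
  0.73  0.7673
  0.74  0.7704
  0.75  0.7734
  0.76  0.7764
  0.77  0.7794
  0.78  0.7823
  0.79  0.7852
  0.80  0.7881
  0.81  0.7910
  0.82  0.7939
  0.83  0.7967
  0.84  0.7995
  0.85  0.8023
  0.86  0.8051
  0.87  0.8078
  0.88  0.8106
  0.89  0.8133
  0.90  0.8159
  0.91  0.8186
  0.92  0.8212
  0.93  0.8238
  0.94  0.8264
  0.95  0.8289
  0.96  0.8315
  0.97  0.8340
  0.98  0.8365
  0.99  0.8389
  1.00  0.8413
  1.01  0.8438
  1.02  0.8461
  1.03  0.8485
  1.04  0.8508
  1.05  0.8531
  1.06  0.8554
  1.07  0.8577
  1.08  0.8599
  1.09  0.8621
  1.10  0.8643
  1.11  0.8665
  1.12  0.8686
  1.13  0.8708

σ√T = 0.53 × 0.7071 = 0.3748
d₁ = [ln(100/140) + (0.043 − 0.037 + 0.53²/2)·0.5] / 0.3748 = [-0.3365 + 0.0732] / 0.3748 = -0.7024 → -0.70
d₂ = d₁ − σ√T = -0.7024 − 0.3748 = -1.0772 → -1.08
e^(−qT) = e^(−0.037·0.5) = 0.9817;  e^(−rT) = e^(−0.043·0.5) = 0.9787
N(−d₂) = N(1.08) = 0.8599;  N(−d₁) = N(0.70) = 0.7580
P = 140·0.9787·0.8599 − 100·0.9817·0.7580 = 117.8218 − 74.4129 = 43.4089

43.41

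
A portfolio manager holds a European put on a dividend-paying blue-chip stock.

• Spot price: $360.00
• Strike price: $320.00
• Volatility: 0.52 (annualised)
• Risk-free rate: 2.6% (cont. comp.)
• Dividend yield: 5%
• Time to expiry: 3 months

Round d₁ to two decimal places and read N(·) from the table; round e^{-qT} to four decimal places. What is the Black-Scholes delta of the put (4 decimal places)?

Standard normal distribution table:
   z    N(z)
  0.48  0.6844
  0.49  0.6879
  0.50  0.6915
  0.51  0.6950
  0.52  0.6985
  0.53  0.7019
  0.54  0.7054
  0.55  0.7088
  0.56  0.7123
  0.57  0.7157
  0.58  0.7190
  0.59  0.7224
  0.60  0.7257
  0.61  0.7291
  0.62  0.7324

σ√T = 0.52·√0.25 = 0.2600
d₁ = [ln(360/320) + (0.026 − 0.05 + ½·0.52²)·0.25] / (σ√T) = (0.1178 + 0.0278) / 0.2600 = 0.5599 ≈ 0.56
N(d₁) = N(0.56) = 0.7123
Δ_put = exp(−qT)·(N(d₁) − 1) = 0.9876·(0.7123 − 1) = -0.2841

-0.2841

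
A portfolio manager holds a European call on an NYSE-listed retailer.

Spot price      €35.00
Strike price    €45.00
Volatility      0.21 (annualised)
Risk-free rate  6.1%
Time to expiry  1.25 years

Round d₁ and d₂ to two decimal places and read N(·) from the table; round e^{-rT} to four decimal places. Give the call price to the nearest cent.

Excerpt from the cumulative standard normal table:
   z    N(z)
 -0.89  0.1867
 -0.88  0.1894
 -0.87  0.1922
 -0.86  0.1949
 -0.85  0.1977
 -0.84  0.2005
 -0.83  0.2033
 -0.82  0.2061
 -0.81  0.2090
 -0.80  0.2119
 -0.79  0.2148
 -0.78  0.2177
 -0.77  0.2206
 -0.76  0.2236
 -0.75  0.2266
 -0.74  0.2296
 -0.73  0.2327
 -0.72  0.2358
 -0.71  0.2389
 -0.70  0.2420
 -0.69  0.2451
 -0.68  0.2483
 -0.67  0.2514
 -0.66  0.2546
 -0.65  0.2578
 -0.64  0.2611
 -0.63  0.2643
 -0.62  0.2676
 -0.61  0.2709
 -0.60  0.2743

€1.12

T = 1.25;  σ√T = 0.2348
d₁ = [ln(35/45) + (0.061 + 0.21²/2)·1.25] / 0.2348 = [-0.2513 + 0.1038] / 0.2348 = -0.6282 which rounds to -0.63
d₂ = d₁ − σ√T = -0.6282 − 0.2348 = -0.8630 which rounds to -0.86
e^(−rT) = e^(−0.061·1.25) = 0.9266
N(d₁) = N(-0.63) = 0.2643;  N(d₂) = N(-0.86) = 0.1949
C = 35·0.2643 − 45·0.9266·0.1949 = 9.2505 − 8.1267 = 1.1238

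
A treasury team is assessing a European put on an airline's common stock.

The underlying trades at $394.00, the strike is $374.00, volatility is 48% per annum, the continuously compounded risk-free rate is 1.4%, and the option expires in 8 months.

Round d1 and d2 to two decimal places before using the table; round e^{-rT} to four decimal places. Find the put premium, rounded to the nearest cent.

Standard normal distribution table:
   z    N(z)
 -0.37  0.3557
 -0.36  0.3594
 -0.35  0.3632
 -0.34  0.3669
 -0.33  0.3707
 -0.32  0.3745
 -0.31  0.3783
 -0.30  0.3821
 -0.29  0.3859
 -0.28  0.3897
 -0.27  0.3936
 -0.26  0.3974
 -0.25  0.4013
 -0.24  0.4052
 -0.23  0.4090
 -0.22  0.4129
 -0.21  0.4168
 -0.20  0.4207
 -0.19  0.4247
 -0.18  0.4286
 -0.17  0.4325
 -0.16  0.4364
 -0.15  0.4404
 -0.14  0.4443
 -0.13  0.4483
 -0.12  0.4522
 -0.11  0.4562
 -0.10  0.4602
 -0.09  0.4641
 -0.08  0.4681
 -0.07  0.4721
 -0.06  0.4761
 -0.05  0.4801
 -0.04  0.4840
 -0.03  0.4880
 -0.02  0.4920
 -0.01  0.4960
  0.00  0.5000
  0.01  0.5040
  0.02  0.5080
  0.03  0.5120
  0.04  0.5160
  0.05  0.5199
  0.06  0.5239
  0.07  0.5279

$48.09

σ√T = 0.48 × 0.8165 = 0.3919
d₁ = [ln(394/374) + (0.014 + ½·0.48²)·0.6667] / (σ√T) = (0.0521 + 0.0861) / 0.3919 = 0.3527 ≈ 0.35
d₂ = 0.3527 − 0.3919 = -0.0392 ≈ -0.04
e^(−rT) = e^(−0.014·0.6667) = 0.9907
P = 374·0.9907·N(0.04) − 394·N(-0.35) = 374·0.9907·0.5160 − 394·0.3632 = 191.1892 − 143.1008 = 48.0884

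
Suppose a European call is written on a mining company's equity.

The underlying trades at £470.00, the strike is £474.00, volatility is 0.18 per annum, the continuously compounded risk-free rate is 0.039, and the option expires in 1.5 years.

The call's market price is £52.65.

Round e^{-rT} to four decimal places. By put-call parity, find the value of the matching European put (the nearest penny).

e^(−rT) = e^(−0.039·1.5) = 0.9432
Put-call parity: C − P = S − K·e^(−rT) = 470 − 474·0.9432 = 470 − 447.0768 = 22.9232
P = C − (C − P) = 52.65 − (22.9232) = 29.7268

£29.73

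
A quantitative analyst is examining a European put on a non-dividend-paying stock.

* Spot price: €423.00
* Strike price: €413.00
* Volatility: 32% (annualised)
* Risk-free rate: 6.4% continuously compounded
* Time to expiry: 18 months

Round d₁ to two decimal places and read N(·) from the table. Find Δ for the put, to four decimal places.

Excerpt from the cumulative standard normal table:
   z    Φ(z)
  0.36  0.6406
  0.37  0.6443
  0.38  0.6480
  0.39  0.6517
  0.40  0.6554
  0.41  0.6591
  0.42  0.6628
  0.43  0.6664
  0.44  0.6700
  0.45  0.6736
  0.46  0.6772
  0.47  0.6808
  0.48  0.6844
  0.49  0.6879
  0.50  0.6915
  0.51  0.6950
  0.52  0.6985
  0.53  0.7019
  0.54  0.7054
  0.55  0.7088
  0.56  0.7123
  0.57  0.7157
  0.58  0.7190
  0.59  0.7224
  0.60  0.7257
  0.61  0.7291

σ√T = 0.32 × 1.2247 = 0.3919
d₁ = [ln(423/413) + (0.064 + 0.32²/2)·1.5] / 0.3919 = [0.0239 + 0.1728] / 0.3919 = 0.5020 ≈ 0.50
N(d₁) = N(0.50) = 0.6915
Δ_put = N(d₁) − 1 = 0.6915 − 1 = -0.3085

-0.3085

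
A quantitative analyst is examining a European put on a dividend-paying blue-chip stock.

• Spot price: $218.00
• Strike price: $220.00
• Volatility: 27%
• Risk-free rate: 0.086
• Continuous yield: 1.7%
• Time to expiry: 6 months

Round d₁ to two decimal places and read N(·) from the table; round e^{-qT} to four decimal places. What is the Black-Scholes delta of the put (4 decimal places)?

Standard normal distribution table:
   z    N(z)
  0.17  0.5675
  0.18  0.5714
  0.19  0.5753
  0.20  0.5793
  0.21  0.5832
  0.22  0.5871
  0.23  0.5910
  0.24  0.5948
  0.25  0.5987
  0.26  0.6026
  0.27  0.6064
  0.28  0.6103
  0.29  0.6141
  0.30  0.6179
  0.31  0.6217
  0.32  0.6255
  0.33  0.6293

-0.4055

T = 0.5;  σ√T = 0.1909
d₁ = [ln(218/220) + (0.086 − 0.017 + 0.27²/2)·0.5] / 0.1909 = [-0.0091 + 0.0527] / 0.1909 = 0.2283 which rounds to 0.23
N(d₁) = N(0.23) = 0.5910
Δ_put = e^(−qT)·(N(d₁) − 1) = 0.9915·(0.5910 − 1) = -0.4055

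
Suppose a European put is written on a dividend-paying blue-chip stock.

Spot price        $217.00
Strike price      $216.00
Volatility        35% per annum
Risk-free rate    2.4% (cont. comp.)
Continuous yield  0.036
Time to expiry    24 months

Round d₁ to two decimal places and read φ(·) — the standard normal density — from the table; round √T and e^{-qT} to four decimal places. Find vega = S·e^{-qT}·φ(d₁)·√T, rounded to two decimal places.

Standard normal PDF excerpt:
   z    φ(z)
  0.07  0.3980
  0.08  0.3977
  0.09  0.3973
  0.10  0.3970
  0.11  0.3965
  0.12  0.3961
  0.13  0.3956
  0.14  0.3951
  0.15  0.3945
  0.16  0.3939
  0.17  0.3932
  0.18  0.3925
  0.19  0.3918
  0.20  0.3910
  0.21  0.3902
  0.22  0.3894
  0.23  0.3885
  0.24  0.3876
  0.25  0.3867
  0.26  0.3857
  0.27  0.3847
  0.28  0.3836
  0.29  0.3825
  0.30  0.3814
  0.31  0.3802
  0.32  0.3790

σ√T = 0.35 × 1.4142 = 0.4950
d₁ = [ln(217/216) + (0.024 − 0.036 + ½·0.35²)·2] / (σ√T) = (0.0046 + 0.0985) / 0.4950 = 0.2083 → 0.21
√T = √2 = 1.4142
φ(d₁) = φ(0.21) = 0.3902
e^(−qT) = e^(−0.036·2) = 0.9305
vega = S·e^(−qT)·φ(d₁)·√T = 217·0.9305·0.3902·1.4142 = 111.4228

111.42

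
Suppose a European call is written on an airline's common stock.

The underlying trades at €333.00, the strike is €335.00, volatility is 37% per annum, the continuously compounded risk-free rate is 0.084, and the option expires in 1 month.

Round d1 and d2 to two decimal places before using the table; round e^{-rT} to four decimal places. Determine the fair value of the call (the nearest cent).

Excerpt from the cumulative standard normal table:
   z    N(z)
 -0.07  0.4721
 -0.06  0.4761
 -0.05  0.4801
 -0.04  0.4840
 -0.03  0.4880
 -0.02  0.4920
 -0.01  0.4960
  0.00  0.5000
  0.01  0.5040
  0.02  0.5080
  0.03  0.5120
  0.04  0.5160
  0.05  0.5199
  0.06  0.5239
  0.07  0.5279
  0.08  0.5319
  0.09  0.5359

σ√T = 0.37 × 0.2887 = 0.1068
d₁ = [ln(333/335) + (0.084 + 0.37²/2)·0.08333] / 0.1068 = [-0.0060 + 0.0127] / 0.1068 = 0.0629 ≈ 0.06
d₂ = d₁ − σ√T = 0.0629 − 0.1068 = -0.0439 ≈ -0.04
exp(−rT) = exp(−0.084·0.08333) = 0.9930
N(d₁) = N(0.06) = 0.5239;  N(d₂) = N(-0.04) = 0.4840
C = 333·0.5239 − 335·0.9930·0.4840 = 174.4587 − 161.0050 = 13.4537

€13.45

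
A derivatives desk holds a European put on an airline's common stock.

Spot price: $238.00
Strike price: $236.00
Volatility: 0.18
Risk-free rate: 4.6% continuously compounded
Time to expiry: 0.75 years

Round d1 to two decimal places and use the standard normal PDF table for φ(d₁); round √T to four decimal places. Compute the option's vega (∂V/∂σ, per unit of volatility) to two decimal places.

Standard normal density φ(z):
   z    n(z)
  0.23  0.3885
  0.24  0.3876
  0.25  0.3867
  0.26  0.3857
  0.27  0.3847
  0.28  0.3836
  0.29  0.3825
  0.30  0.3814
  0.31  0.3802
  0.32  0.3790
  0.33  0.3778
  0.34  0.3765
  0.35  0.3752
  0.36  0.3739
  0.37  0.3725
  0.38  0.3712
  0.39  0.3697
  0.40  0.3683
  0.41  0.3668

σ√T = 0.18 × 0.8660 = 0.1559
d₁ = [ln(238/236) + (0.046 + ½·0.18²)·0.75] / (σ√T) = (0.0084 + 0.0466) / 0.1559 = 0.3534 ⇒ 0.35
√T = √0.75 = 0.8660
φ(d₁) = φ(0.35) = 0.3752
vega = S·φ(d₁)·√T = 238·0.3752·0.8660 = 77.3317

77.33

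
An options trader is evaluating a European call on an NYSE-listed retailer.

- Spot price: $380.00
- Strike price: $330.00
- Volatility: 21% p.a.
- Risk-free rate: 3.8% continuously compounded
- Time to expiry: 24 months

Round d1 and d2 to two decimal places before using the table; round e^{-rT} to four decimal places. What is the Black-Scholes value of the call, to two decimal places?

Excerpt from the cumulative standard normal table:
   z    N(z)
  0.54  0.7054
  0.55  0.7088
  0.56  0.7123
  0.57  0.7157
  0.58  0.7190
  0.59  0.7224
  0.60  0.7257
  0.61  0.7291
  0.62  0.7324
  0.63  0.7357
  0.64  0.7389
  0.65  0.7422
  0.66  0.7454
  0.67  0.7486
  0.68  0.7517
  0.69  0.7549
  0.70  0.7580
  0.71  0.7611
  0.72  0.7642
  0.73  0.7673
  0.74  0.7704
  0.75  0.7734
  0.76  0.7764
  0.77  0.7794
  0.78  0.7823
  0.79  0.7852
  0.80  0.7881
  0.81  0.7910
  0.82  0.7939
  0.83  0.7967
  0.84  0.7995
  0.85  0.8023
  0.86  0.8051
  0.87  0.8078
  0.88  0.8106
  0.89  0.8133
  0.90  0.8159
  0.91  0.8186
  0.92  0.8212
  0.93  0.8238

σ√T = 0.21 × 1.4142 = 0.2970
d₁ = [ln(380/330) + (0.038 + 0.21²/2)·2] / 0.2970 = [0.1411 + 0.1201] / 0.2970 = 0.8794 ≈ 0.88
d₂ = d₁ − σ√T = 0.8794 − 0.2970 = 0.5824 ≈ 0.58
exp(−rT) = exp(−0.038·2) = 0.9268
C = 380·N(0.88) − 330·0.9268·N(0.58) = 380·0.8106 − 330·0.9268·0.7190 = 308.0280 − 219.9018 = 88.1262

$88.13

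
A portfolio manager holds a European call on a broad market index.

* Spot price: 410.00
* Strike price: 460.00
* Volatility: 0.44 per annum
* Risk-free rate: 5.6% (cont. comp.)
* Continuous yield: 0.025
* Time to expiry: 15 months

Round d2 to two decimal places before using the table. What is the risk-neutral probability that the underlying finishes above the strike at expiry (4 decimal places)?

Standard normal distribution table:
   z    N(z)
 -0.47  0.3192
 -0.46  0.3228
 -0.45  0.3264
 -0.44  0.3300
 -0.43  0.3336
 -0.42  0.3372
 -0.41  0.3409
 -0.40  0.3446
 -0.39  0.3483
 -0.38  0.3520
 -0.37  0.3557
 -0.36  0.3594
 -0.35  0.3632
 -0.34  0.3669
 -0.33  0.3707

σ√T = 0.44 × 1.1180 = 0.4919
d₁ = [ln(410/460) + (0.056 − 0.025 + 0.44²/2)·1.25] / 0.4919 = [-0.1151 + 0.1598] / 0.4919 = 0.0908 ≈ 0.09
d₂ = d₁ − σ√T = 0.0908 − 0.4919 = -0.4011 ≈ -0.40
Pr(exercise) under Q = N(d₂) = 0.3446

0.3446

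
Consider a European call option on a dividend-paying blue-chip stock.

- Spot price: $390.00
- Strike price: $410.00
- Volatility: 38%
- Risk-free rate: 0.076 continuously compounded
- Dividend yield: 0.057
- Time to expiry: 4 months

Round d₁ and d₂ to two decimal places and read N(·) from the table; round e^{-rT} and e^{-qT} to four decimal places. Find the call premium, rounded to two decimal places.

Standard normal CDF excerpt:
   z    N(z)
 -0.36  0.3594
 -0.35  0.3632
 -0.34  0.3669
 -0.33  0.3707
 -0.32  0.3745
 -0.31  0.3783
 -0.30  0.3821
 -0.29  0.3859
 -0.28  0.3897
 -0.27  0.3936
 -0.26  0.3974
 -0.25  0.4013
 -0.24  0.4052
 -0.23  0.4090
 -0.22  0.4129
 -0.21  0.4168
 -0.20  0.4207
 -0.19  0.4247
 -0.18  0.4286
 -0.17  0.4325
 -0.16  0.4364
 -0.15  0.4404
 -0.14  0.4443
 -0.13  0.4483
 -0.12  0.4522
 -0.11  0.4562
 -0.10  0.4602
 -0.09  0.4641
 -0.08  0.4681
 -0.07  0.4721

$26.37

σ√T = 0.38·√0.3333 = 0.2194
d₁ = [ln(390/410) + (0.076 − 0.057 + ½·0.38²)·0.3333] / (σ√T) = (-0.0500 + 0.0304) / 0.2194 = -0.0894 → -0.09
d₂ = -0.0894 − 0.2194 = -0.3088 → -0.31
e^(−qT) = e^(−0.057·0.3333) = 0.9812;  e^(−rT) = e^(−0.076·0.3333) = 0.9750
C = 390·0.9812·N(-0.09) − 410·0.9750·N(-0.31) = 390·0.9812·0.4641 − 410·0.9750·0.3783 = 177.5962 − 151.2254 = 26.3708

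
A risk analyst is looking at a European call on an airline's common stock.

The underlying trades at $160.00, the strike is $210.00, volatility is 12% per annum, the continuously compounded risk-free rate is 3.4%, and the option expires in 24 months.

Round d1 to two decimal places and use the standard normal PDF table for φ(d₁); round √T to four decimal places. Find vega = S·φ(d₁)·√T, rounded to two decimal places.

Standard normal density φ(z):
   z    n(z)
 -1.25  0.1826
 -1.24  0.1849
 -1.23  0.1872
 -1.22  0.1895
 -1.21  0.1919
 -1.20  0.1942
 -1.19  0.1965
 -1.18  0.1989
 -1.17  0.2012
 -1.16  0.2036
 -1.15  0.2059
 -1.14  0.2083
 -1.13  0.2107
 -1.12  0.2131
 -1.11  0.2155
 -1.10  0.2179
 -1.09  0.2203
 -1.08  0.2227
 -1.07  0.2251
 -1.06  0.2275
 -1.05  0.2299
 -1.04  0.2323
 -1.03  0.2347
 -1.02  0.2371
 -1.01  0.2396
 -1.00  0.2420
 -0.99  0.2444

48.22

T = 2;  σ√T = 0.1697
d₁ = [ln(160/210) + (0.034 + 0.12²/2)·2] / 0.1697 = [-0.2719 + 0.0824] / 0.1697 = -1.1168 ⇒ -1.12
√T = √2 = 1.4142
φ(d₁) = φ(-1.12) = 0.2131
vega = S·φ(d₁)·√T = 160·0.2131·1.4142 = 48.2186
(Call and put vega coincide under Black-Scholes.)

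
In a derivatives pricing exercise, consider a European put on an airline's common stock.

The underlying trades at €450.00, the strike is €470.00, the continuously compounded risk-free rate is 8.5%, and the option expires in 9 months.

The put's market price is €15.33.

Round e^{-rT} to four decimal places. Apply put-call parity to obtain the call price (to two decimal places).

€24.38

e^(−rT) = e^(−0.085·0.75) = 0.9382
Put-call parity: C − P = S − K·e^(−rT) = 450 − 470·0.9382 = 450 − 440.9540 = 9.0460
C = P + (C − P) = 15.33 + (9.0460) = 24.3760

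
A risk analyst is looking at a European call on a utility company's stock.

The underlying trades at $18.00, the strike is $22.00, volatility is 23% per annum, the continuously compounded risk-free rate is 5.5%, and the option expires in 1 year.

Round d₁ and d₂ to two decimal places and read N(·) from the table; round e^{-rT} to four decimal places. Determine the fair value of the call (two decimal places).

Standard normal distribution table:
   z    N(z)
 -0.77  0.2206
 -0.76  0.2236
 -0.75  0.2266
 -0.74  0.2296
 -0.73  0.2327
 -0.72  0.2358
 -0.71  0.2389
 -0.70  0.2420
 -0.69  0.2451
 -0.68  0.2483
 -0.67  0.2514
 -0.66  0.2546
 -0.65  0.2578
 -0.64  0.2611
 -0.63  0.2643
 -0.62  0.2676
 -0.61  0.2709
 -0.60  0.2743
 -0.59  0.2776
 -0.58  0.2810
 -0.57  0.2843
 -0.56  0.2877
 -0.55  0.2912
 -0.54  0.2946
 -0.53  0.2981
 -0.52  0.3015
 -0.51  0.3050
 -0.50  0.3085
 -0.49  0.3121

T = 1;  σ√T = 0.2300
ln(S/K) + (r + σ²/2)T = ln(18/22) + (0.055 + 0.23²/2)·1 = -0.2007 + 0.0814 = -0.1192
d₁ = -0.1192 / 0.2300 = -0.5184 → -0.52
d₂ = d₁ − σ√T = -0.5184 − 0.2300 = -0.7484 → -0.75
e^(−rT) = e^(−0.055·1) = 0.9465
N(d₁) = N(-0.52) = 0.3015;  N(d₂) = N(-0.75) = 0.2266
C = 18·0.3015 − 22·0.9465·0.2266 = 5.4270 − 4.7185 = 0.7085

$0.71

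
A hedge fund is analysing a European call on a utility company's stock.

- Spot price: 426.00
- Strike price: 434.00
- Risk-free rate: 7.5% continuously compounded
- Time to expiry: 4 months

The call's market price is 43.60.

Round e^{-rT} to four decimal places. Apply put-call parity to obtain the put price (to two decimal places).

e^(−rT) = e^(−0.075·0.3333) = 0.9753
Put-call parity: C − P = S − K·e^(−rT) = 426 − 434·0.9753 = 426 − 423.2802 = 2.7198
P = C − (C − P) = 43.60 − (2.7198) = 40.8802

40.88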